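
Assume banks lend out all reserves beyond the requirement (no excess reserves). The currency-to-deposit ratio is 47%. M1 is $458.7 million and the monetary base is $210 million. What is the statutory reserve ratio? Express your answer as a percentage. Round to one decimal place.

20.3%

Using m = M/MB = 458.7/210 ≈ 2.184286. Since m = (1 + c)/(c + rr + e), the denominator satisfies c + rr + e = (1 + c)/m = (1 + 0.47) / 2.184286 ≈ 0.672989.
With c = 0.47 and e = 0, the statutory reserve ratio is 0.672989 − 0.47 − 0 = 0.202989.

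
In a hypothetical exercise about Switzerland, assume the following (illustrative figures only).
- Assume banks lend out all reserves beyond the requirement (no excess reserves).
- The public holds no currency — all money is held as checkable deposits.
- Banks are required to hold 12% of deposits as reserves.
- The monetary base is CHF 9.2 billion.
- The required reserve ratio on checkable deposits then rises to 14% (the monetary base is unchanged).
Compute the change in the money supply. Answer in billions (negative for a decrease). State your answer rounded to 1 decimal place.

-11.0 billion

Initially m₁ = 1 / (0.12) ≈ 8.3333, so M₁ = 8.3333 × 9.2 ≈ 76.6664 billion.
After the change m₂ = 1 / (0.14) ≈ 7.1429, so M₂ = 7.1429 × 9.2 ≈ 65.7147 billion.
ΔM = M₂ − M₁ = 65.7147 − 76.6664 = -10.9517 billion.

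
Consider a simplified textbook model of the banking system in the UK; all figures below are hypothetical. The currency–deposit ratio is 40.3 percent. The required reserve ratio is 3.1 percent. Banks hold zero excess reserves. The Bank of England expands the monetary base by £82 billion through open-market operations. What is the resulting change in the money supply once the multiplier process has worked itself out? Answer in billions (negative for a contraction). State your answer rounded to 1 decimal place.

£265.1 billion

The money multiplier is m = (1 + c) / (rr + c) = (1 + 0.403) / (0.031 + 0.403) ≈ 3.2327.
The purchase adds 82 billion of base, so ΔM = m × ΔMB = 3.2327 × (+82) = 265.0814 billion.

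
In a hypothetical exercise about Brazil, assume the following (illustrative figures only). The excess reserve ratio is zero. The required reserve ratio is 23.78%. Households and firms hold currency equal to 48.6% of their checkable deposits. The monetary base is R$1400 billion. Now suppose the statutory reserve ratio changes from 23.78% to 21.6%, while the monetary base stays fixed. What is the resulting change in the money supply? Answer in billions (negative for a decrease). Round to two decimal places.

Initially m₁ = (1 + 0.486) / (0.2378 + 0.486) ≈ 2.0530533, so M₁ = 2.0530533 × 1400 ≈ 2874.2746 billion.
After the change m₂ = (1 + 0.486) / (0.216 + 0.486) ≈ 2.1168091, so M₂ = 2.1168091 × 1400 ≈ 2963.5327 billion.
ΔM = M₂ − M₁ = 2963.5327 − 2874.2746 = 89.2581 billion.

R$89.26 billion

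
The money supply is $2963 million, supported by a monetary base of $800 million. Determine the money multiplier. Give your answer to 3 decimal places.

The money multiplier is m = M / MB = 2963 / 800 = 3.70375.

3.704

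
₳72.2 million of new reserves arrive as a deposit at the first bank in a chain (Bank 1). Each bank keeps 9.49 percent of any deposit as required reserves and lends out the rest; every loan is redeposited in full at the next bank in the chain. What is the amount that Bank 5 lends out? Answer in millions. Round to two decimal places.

₳43.86 million

Each bank lends a fraction (1 − rr) = 0.9051 of the deposit it receives, so Bank 5 receives 72.2·0.9051^4 and lends 72.2·0.9051^5 ≈ 43.8551 million.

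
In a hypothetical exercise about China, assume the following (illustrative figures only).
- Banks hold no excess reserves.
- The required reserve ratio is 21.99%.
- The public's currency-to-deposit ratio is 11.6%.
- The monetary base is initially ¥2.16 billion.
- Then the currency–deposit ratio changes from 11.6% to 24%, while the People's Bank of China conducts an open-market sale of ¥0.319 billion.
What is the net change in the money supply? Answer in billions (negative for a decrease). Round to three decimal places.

-2.213 billion

Before: m₁ = (1 + 0.116) / (0.2199 + 0.116) ≈ 3.32242, MB₁ = 2.16, so M₁ = 3.32242 × 2.16 ≈ 7.1764 billion.
After: m₂ = (1 + 0.24) / (0.2199 + 0.24) ≈ 2.69624, MB₂ = 2.16 − 0.319 = 1.841, so M₂ = 2.69624 × 1.841 ≈ 4.9638 billion.
ΔM = M₂ − M₁ = 4.9638 − 7.1764 = -2.2126 billion.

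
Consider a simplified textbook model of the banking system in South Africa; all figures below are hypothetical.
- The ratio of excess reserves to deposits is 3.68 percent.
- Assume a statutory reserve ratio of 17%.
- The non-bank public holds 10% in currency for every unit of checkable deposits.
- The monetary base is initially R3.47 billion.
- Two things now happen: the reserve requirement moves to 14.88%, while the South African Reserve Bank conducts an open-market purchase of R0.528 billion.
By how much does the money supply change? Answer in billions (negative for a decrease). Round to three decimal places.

Before: m₁ = (1 + 0.1) / (0.17 + 0.0368 + 0.1) ≈ 3.58540, MB₁ = 3.47, so M₁ = 3.58540 × 3.47 ≈ 12.4413 billion.
After: m₂ = (1 + 0.1) / (0.1488 + 0.0368 + 0.1) ≈ 3.85154, MB₂ = 3.47 + 0.528 = 3.998, so M₂ = 3.85154 × 3.998 ≈ 15.3985 billion.
ΔM = M₂ − M₁ = 15.3985 − 12.4413 = 2.9572 billion.

R2.957 billion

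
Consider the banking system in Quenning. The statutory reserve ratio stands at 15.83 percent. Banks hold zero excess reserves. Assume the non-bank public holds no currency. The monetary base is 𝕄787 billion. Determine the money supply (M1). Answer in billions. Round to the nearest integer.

𝕄4972 billion

With no currency drain or excess reserves, the money multiplier is m = 1/rr = 1/0.1583 ≈ 6.3171.
Money supply M = m × MB = 6.3171 × 787 = 4971.5577 billion.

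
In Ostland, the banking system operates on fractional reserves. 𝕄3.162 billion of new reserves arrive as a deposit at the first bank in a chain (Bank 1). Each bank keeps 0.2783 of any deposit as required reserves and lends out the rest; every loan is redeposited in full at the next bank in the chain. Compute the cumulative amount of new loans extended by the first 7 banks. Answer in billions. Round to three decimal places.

Bank i lends (1 − rr)^i of the original deposit: Bank 1 lends 3.162·0.7217 ≈ 2.2820, Bank 2 lends 3.162·0.7217² ≈ 1.6469, and so on.
Summing a geometric series: total = 3.162·[0.7217·(1 − 0.7217^7) / (1 − 0.7217)] ≈ 7.3637 billion.

𝕄7.364 billion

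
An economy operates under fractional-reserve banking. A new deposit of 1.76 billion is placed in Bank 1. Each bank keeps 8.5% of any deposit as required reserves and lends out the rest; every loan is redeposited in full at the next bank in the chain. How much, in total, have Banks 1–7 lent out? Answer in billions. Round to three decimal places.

Bank i lends (1 − rr)^i of the original deposit: Bank 1 lends 1.76·0.9150 = 1.6104, Bank 2 lends 1.76·0.9150² ≈ 1.4735, and so on.
Summing a geometric series: total = 1.76·[0.9150·(1 − 0.9150^7) / (1 − 0.9150)] ≈ 8.7726 billion.

8.773 billion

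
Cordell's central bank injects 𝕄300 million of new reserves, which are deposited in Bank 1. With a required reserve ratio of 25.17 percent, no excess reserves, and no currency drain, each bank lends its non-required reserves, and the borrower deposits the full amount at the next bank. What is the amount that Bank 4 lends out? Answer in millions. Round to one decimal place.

Each bank lends a fraction (1 − rr) = 0.7483 of the deposit it receives, so Bank 4 receives 300·0.7483^3 and lends 300·0.7483^4 ≈ 94.0642 million.

𝕄94.1 million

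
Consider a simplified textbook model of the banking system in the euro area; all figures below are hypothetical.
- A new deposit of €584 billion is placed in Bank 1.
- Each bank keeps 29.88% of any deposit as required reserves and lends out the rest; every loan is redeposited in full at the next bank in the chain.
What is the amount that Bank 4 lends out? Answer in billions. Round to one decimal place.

€141.2 billion

Each bank lends a fraction (1 − rr) = 0.7012 of the deposit it receives, so Bank 4 receives 584·0.7012^3 and lends 584·0.7012^4 ≈ 141.1824 billion.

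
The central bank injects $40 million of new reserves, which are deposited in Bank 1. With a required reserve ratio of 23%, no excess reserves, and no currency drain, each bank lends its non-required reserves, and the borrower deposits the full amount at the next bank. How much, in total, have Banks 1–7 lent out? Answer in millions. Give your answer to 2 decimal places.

Bank i lends (1 − rr)^i of the original deposit: Bank 1 lends 40·0.7700 = 30.8000, Bank 2 lends 40·0.7700² = 23.7160, and so on.
Summing a geometric series: total = 40·[0.7700·(1 − 0.7700^7) / (1 − 0.7700)] ≈ 112.4220 million.

$112.42 million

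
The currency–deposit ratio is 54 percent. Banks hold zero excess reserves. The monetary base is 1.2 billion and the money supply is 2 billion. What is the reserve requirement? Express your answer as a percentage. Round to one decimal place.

38.4%

Using m = M/MB = 2/1.2 ≈ 1.666667. Since m = (1 + c)/(c + rr + e), the denominator satisfies c + rr + e = (1 + c)/m = (1 + 0.54) / 1.666667 ≈ 0.924000.
With c = 0.54 and e = 0, the reserve requirement is 0.924000 − 0.54 − 0 = 0.384.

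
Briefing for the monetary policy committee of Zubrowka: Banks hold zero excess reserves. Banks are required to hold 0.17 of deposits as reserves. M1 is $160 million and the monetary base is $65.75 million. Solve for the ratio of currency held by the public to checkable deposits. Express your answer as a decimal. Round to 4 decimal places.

Using m = M/MB = 160/65.75 ≈ 2.433460. From m = (1 + c)/(c + rr + e), rearranging gives 1 + c = m·(c + rr + e), so c·(1 − m) = m·(rr + e) − 1.
Hence c = [m·(rr + e) − 1]/(1 − m) = [2.433460 × (0.17 + 0) − 1] / (1 − 2.433460) ≈ 0.409019.

0.4090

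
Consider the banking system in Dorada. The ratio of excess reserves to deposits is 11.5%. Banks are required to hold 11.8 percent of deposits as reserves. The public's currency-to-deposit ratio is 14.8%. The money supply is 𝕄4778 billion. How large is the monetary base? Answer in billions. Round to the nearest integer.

𝕄1586 billion

The money multiplier is m = (1 + c) / (rr + e + c) = (1 + 0.148) / (0.118 + 0.115 + 0.148) ≈ 3.01312.
MB = M / m = 4778 / 3.01312 ≈ 1585.7317 billion.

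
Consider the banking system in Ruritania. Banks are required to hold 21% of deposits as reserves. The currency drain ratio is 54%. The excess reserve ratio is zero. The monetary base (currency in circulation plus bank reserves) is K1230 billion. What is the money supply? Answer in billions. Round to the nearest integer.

K2526 billion

The money multiplier is m = (1 + c) / (rr + c) = (1 + 0.54) / (0.21 + 0.54) ≈ 2.05333.
So M = m × MB = 2.05333 × 1230 = 2525.5959 billion.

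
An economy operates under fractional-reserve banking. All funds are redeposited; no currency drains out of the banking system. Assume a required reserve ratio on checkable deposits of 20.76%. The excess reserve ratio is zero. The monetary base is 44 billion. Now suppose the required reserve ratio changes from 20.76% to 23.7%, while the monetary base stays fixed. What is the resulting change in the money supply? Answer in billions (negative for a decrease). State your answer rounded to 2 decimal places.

Initially m₁ = 1 / (0.2076) ≈ 4.81696, so M₁ = 4.81696 × 44 ≈ 211.9462 billion.
After the change m₂ = 1 / (0.237) ≈ 4.21941, so M₂ = 4.21941 × 44 ≈ 185.654 billion.
ΔM = M₂ − M₁ = 185.654 − 211.9462 = -26.2922 billion.

-26.29 billion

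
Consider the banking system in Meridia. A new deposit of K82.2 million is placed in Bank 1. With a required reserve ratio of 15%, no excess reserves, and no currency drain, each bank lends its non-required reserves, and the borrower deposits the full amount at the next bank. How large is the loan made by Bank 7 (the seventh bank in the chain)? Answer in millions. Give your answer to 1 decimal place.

K26.4 million

Each bank lends a fraction (1 − rr) = 0.8500 of the deposit it receives, so Bank 7 receives 82.2·0.8500^6 and lends 82.2·0.8500^7 ≈ 26.3514 million.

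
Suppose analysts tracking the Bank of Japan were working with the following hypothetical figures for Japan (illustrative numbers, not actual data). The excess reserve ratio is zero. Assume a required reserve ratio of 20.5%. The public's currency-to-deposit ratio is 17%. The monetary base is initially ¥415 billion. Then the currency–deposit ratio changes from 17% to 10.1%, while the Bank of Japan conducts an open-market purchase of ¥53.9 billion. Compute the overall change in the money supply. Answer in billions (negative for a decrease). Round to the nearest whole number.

Before: m₁ = (1 + 0.17) / (0.205 + 0.17) = 3.12, MB₁ = 415, so M₁ = 3.12 × 415 = 1294.8 billion.
After: m₂ = (1 + 0.101) / (0.205 + 0.101) ≈ 3.5980, MB₂ = 415 + 53.9 = 468.9, so M₂ = 3.5980 × 468.9 = 1687.1022 billion.
ΔM = M₂ − M₁ = 1687.1022 − 1294.8 = 392.3022 billion.

¥392 billion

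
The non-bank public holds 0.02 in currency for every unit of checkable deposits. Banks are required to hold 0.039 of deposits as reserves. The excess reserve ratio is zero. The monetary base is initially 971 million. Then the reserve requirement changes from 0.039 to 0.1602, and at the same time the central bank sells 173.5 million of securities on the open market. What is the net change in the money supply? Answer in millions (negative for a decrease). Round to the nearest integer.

-12273 million

Before: m₁ = (1 + 0.02) / (0.039 + 0.02) ≈ 17.2881, MB₁ = 971, so M₁ = 17.2881 × 971 = 16786.7451 million.
After: m₂ = (1 + 0.02) / (0.1602 + 0.02) ≈ 5.6604, MB₂ = 971 − 173.5 = 797.5, so M₂ = 5.6604 × 797.5 = 4514.169 million.
ΔM = M₂ − M₁ = 4514.169 − 16786.7451 = -12272.5761 million.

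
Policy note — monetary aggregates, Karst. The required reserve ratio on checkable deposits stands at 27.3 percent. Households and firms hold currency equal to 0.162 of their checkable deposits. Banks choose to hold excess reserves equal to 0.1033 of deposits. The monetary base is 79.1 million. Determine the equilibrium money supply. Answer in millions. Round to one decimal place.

The money multiplier is m = (1 + c) / (rr + e + c) = (1 + 0.162) / (0.273 + 0.1033 + 0.162) ≈ 2.1586.
So M = m × MB = 2.1586 × 79.1 ≈ 170.7453 million.

170.7 million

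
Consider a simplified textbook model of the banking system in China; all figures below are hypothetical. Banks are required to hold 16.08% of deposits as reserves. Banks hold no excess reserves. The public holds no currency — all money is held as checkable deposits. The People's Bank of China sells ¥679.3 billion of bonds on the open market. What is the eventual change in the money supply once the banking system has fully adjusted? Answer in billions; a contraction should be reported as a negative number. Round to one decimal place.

-4224.5 billion

The simple money multiplier is m = 1/rr = 1/0.1608 ≈ 6.21891.
An open-market sale reduces the monetary base by 679.3 billion, so ΔM = m × ΔMB = 6.21891 × (−679.3) ≈ -4224.5056 billion.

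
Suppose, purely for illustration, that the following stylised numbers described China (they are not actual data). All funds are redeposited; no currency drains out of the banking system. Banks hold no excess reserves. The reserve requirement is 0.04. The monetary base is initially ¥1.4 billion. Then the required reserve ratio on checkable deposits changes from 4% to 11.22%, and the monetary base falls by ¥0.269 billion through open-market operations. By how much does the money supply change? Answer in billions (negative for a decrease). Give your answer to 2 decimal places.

Before: m₁ = 1 / (0.04) = 25, MB₁ = 1.4, so M₁ = 25 × 1.4 = 35 billion.
After: m₂ = 1 / (0.1122) ≈ 8.9127, MB₂ = 1.4 − 0.269 = 1.131, so M₂ = 8.9127 × 1.131 ≈ 10.0803 billion.
ΔM = M₂ − M₁ = 10.0803 − 35 = -24.9197 billion.

-24.92 billion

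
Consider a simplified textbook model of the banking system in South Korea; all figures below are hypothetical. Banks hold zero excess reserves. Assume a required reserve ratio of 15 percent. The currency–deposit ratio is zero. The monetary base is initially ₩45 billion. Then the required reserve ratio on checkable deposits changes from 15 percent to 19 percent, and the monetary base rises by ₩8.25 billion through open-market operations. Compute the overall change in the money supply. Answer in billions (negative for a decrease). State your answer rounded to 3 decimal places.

-19.737 billion

Before: m₁ = 1 / (0.15) ≈ 6.666667, MB₁ = 45, so M₁ = 6.666667 × 45 ≈ 300 billion.
After: m₂ = 1 / (0.19) ≈ 5.263158, MB₂ = 45 + 8.25 = 53.25, so M₂ = 5.263158 × 53.25 ≈ 280.2632 billion.
ΔM = M₂ − M₁ = 280.2632 − 300 = -19.7368 billion.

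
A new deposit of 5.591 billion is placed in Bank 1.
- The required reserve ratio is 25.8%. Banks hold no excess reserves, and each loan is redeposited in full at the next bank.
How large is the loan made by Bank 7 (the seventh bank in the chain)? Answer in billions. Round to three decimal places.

Each bank lends a fraction (1 − rr) = 0.7420 of the deposit it receives, so Bank 7 receives 5.591·0.7420^6 and lends 5.591·0.7420^7 ≈ 0.6923 billion.

0.692 billion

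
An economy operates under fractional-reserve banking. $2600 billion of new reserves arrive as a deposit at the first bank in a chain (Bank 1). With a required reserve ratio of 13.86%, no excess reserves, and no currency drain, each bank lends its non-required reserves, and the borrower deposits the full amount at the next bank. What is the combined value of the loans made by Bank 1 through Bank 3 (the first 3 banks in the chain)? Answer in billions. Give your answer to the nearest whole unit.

Bank i lends (1 − rr)^i of the original deposit: Bank 1 lends 2600·0.8614 = 2239.6400, Bank 2 lends 2600·0.8614² ≈ 1929.2259, and so on.
Summing a geometric series: total = 2600·[0.8614·(1 − 0.8614^3) / (1 − 0.8614)] ≈ 5830.7011 billion.

$5831 billion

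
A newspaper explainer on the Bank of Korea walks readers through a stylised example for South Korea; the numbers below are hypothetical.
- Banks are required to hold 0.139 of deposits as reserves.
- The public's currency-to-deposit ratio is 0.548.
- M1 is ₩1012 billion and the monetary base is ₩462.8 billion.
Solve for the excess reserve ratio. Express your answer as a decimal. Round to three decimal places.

0.021

Using m = M/MB = 1012/462.8 ≈ 2.186690. Since m = (1 + c)/(c + rr + e), the denominator satisfies c + rr + e = (1 + c)/m = (1 + 0.548) / 2.186690 ≈ 0.707919.
With c = 0.548 and rr = 0.139, the excess reserve ratio is 0.707919 − 0.548 − 0.139 = 0.020919.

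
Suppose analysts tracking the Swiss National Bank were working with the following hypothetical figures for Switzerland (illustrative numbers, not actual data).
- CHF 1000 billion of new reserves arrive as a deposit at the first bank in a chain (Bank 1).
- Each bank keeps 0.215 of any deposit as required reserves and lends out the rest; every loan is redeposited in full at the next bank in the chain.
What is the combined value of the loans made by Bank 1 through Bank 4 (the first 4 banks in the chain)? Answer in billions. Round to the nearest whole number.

CHF 2265 billion

Bank i lends (1 − rr)^i of the original deposit: Bank 1 lends 1000·0.7850 = 785.0000, Bank 2 lends 1000·0.7850² = 616.2250, and so on.
Summing a geometric series: total = 1000·[0.7850·(1 − 0.7850^4) / (1 − 0.7850)] ≈ 2264.6949 billion.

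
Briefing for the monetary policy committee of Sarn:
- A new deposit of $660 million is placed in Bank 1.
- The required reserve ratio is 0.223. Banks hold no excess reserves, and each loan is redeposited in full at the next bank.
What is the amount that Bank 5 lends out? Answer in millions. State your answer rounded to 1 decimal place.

$186.9 million

Each bank lends a fraction (1 − rr) = 0.7770 of the deposit it receives, so Bank 5 receives 660·0.7770^4 and lends 660·0.7770^5 ≈ 186.9171 million.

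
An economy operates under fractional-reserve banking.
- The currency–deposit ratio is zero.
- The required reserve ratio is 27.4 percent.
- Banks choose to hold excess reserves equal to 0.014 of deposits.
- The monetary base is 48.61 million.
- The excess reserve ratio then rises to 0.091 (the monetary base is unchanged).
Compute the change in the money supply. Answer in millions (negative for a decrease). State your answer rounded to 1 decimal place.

Initially m₁ = 1 / (0.274 + 0.014) ≈ 3.4722, so M₁ = 3.4722 × 48.61 ≈ 168.7836 million.
After the change m₂ = 1 / (0.274 + 0.091) ≈ 2.7397, so M₂ = 2.7397 × 48.61 ≈ 133.1768 million.
ΔM = M₂ − M₁ = 133.1768 − 168.7836 = -35.6068 million.

-35.6 million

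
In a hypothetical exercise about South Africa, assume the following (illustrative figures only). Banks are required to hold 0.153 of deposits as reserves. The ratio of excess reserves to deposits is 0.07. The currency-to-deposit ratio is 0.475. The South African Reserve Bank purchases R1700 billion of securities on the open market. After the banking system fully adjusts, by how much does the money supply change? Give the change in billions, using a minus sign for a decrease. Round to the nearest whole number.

The money multiplier is m = (1 + c) / (rr + e + c) = (1 + 0.475) / (0.153 + 0.07 + 0.475) ≈ 2.11318.
The purchase adds 1700 billion of base, so ΔM = m × ΔMB = 2.11318 × (+1700) = 3592.406 billion.

R3592 billion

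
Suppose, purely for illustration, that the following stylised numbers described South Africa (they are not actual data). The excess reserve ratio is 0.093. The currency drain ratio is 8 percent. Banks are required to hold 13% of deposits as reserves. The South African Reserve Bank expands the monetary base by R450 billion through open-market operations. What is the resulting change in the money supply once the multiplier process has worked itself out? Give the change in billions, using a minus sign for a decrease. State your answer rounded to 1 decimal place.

The money multiplier is m = (1 + c) / (rr + e + c) = (1 + 0.08) / (0.13 + 0.093 + 0.08) ≈ 3.56436.
The purchase adds 450 billion of base, so ΔM = m × ΔMB = 3.56436 × (+450) = 1603.962 billion.

R1604.0 billion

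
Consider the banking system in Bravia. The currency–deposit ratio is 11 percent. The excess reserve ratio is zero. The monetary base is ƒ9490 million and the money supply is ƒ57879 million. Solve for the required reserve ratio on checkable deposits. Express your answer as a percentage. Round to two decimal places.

Using m = M/MB = 57879/9490 ≈ 6.098946. Since m = (1 + c)/(c + rr + e), the denominator satisfies c + rr + e = (1 + c)/m = (1 + 0.11) / 6.098946 ≈ 0.181999.
With c = 0.11 and e = 0, the required reserve ratio on checkable deposits is 0.181999 − 0.11 − 0 = 0.071999.

7.20%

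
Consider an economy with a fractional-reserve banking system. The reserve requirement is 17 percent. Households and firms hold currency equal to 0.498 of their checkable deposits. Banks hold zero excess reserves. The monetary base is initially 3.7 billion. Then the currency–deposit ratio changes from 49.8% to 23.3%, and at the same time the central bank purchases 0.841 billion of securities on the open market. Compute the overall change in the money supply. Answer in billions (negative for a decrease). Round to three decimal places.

Before: m₁ = (1 + 0.498) / (0.17 + 0.498) ≈ 2.24251, MB₁ = 3.7, so M₁ = 2.24251 × 3.7 ≈ 8.2973 billion.
After: m₂ = (1 + 0.233) / (0.17 + 0.233) ≈ 3.05955, MB₂ = 3.7 + 0.841 = 4.541, so M₂ = 3.05955 × 4.541 ≈ 13.8934 billion.
ΔM = M₂ − M₁ = 13.8934 − 8.2973 = 5.5961 billion.

5.596 billion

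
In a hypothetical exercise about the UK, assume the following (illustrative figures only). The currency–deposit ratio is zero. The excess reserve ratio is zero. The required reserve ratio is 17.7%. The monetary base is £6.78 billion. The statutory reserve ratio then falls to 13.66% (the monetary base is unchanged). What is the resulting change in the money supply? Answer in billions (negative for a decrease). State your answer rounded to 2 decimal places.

£11.33 billion

Initially m₁ = 1 / (0.177) ≈ 5.6497, so M₁ = 5.6497 × 6.78 ≈ 38.305 billion.
After the change m₂ = 1 / (0.1366) ≈ 7.3206, so M₂ = 7.3206 × 6.78 ≈ 49.6337 billion.
ΔM = M₂ − M₁ = 49.6337 − 38.305 = 11.3287 billion.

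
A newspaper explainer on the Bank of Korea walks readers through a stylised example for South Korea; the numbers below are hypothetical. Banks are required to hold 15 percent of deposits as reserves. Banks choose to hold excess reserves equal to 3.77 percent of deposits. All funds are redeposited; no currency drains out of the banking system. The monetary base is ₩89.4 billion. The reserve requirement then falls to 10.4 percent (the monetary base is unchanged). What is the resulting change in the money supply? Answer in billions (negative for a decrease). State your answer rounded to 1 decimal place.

₩154.6 billion

Initially m₁ = 1 / (0.15 + 0.0377) ≈ 5.3277, so M₁ = 5.3277 × 89.4 ≈ 476.2964 billion.
After the change m₂ = 1 / (0.104 + 0.0377) ≈ 7.0572, so M₂ = 7.0572 × 89.4 ≈ 630.9137 billion.
ΔM = M₂ − M₁ = 630.9137 − 476.2964 = 154.6173 billion.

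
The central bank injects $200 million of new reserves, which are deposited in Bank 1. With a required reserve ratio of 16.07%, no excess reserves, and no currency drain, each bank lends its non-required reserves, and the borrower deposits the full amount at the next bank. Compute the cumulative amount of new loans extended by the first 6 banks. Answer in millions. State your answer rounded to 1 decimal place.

$679.4 million

Bank i lends (1 − rr)^i of the original deposit: Bank 1 lends 200·0.8393 = 167.8600, Bank 2 lends 200·0.8393² ≈ 140.8849, and so on.
Summing a geometric series: total = 200·[0.8393·(1 − 0.8393^6) / (1 − 0.8393)] ≈ 679.4359 million.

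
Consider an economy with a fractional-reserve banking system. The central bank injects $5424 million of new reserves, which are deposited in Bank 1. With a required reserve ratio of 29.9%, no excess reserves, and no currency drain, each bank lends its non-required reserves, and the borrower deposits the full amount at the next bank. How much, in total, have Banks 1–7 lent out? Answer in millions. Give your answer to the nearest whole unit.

Bank i lends (1 − rr)^i of the original deposit: Bank 1 lends 5424·0.7010 = 3802.2240, Bank 2 lends 5424·0.7010² ≈ 2665.3590, and so on.
Summing a geometric series: total = 5424·[0.7010·(1 − 0.7010^7) / (1 − 0.7010)] ≈ 11658.6948 million.

$11659 million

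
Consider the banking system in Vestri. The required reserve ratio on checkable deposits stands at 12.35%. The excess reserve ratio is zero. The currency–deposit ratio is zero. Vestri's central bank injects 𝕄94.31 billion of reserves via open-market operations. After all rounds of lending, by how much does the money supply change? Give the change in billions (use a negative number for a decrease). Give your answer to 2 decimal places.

The simple money multiplier is m = 1/rr = 1/0.1235 ≈ 8.09717.
An open-market purchase increases the monetary base by 94.31 billion, so ΔM = m × ΔMB = 8.09717 × 94.31 ≈ 763.6441 billion.

𝕄763.64 billion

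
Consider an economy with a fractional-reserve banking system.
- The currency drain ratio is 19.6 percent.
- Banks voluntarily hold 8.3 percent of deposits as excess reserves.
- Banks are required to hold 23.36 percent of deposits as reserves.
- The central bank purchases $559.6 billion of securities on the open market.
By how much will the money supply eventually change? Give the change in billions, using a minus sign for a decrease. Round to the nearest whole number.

The money multiplier is m = (1 + c) / (rr + e + c) = (1 + 0.196) / (0.2336 + 0.083 + 0.196) ≈ 2.3332.
The purchase adds 559.6 billion of base, so ΔM = m × ΔMB = 2.3332 × (+559.6) ≈ 1305.6587 billion.

$1306 billion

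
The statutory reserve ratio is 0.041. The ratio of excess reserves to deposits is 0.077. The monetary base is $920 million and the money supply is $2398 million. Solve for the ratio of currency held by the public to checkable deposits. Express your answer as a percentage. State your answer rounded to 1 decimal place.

Using m = M/MB = 2398/920 ≈ 2.606522. From m = (1 + c)/(c + rr + e), rearranging gives 1 + c = m·(c + rr + e), so c·(1 − m) = m·(rr + e) − 1.
Hence c = [m·(rr + e) − 1]/(1 − m) = [2.606522 × (0.041 + 0.077) − 1] / (1 − 2.606522) ≈ 0.431012.

43.1%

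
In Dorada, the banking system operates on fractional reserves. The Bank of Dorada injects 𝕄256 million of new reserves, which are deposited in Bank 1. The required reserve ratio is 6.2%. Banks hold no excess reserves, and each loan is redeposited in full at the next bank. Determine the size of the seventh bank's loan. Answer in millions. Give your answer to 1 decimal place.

𝕄163.6 million

Each bank lends a fraction (1 − rr) = 0.9380 of the deposit it receives, so Bank 7 receives 256·0.9380^6 and lends 256·0.9380^7 ≈ 163.5535 million.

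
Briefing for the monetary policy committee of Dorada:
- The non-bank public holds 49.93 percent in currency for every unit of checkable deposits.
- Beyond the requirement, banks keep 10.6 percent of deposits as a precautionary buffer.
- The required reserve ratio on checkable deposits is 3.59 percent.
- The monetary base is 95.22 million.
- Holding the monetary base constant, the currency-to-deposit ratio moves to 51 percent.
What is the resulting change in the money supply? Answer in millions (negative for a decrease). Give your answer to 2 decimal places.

-2.09 million

Initially m₁ = (1 + 0.4993) / (0.0359 + 0.106 + 0.4993) ≈ 2.33827, so M₁ = 2.33827 × 95.22 ≈ 222.6501 million.
After the change m₂ = (1 + 0.51) / (0.0359 + 0.106 + 0.51) ≈ 2.31631, so M₂ = 2.31631 × 95.22 ≈ 220.559 million.
ΔM = M₂ − M₁ = 220.559 − 222.6501 = -2.0911 million.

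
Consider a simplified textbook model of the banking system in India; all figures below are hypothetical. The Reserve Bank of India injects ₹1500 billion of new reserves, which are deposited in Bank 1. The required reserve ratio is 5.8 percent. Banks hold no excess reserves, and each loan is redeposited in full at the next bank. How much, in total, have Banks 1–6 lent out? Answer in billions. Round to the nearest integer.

₹7340 billion

Bank i lends (1 − rr)^i of the original deposit: Bank 1 lends 1500·0.9420 = 1413.0000, Bank 2 lends 1500·0.9420² = 1331.0460, and so on.
Summing a geometric series: total = 1500·[0.9420·(1 − 0.9420^6) / (1 − 0.9420)] ≈ 7339.7163 billion.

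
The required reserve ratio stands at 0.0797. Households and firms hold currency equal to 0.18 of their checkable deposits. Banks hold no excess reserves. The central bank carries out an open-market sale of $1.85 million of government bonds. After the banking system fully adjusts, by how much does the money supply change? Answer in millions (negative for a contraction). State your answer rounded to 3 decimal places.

-8.406 million

The money multiplier is m = (1 + c) / (rr + c) = (1 + 0.18) / (0.0797 + 0.18) ≈ 4.54370.
The sale removes 1.85 million of base, so ΔM = m × ΔMB = 4.54370 × (−1.85) ≈ -8.4058 million.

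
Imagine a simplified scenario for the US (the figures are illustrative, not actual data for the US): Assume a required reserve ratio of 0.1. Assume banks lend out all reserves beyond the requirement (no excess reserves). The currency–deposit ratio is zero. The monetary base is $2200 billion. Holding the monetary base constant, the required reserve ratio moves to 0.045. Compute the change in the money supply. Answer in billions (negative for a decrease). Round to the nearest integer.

Initially m₁ = 1 / (0.1) = 10, so M₁ = 10 × 2200 = 22000 billion.
After the change m₂ = 1 / (0.045) ≈ 22.22222, so M₂ = 22.22222 × 2200 = 48888.884 billion.
ΔM = M₂ − M₁ = 48888.884 − 22000 = 26888.884 billion.

$26889 billion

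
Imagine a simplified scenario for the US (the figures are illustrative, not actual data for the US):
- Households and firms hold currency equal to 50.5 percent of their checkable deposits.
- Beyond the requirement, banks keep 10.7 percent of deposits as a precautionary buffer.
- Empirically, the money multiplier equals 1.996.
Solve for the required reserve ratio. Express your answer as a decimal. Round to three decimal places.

0.142

Using m = 1.996. Since m = (1 + c)/(c + rr + e), the denominator satisfies c + rr + e = (1 + c)/m = (1 + 0.505) / 1.996 ≈ 0.754008.
With c = 0.505 and e = 0.107, the required reserve ratio is 0.754008 − 0.505 − 0.107 = 0.142008.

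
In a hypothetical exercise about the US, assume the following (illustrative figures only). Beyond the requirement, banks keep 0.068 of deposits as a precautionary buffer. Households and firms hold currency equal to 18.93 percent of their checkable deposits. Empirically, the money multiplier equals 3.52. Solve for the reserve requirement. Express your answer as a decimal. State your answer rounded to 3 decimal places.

0.081

Using m = 3.52. Since m = (1 + c)/(c + rr + e), the denominator satisfies c + rr + e = (1 + c)/m = (1 + 0.1893) / 3.52 ≈ 0.337869.
With c = 0.1893 and e = 0.068, the reserve requirement is 0.337869 − 0.1893 − 0.068 = 0.080569.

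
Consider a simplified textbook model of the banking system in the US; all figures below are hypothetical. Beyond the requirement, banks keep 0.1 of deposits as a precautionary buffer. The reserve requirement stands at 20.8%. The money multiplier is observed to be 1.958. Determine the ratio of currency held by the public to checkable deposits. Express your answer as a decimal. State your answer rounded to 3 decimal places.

0.414

Using m = 1.958. From m = (1 + c)/(c + rr + e), rearranging gives 1 + c = m·(c + rr + e), so c·(1 − m) = m·(rr + e) − 1.
Hence c = [m·(rr + e) − 1]/(1 − m) = [1.958 × (0.208 + 0.1) − 1] / (1 − 1.958) ≈ 0.414338.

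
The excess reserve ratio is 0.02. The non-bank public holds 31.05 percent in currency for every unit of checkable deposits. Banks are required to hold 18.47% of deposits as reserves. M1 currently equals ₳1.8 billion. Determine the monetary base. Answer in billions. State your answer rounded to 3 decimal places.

The money multiplier is m = (1 + c) / (rr + e + c) = (1 + 0.3105) / (0.1847 + 0.02 + 0.3105) ≈ 2.54367.
MB = M / m = 1.8 / 2.54367 ≈ 0.7076 billion.

₳0.708 billion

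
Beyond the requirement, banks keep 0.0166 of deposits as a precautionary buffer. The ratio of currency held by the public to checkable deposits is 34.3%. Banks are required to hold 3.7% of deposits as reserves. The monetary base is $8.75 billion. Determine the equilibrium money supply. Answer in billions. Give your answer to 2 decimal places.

The money multiplier is m = (1 + c) / (rr + e + c) = (1 + 0.343) / (0.037 + 0.0166 + 0.343) ≈ 3.3863.
So M = m × MB = 3.3863 × 8.75 ≈ 29.6301 billion.

$29.63 billion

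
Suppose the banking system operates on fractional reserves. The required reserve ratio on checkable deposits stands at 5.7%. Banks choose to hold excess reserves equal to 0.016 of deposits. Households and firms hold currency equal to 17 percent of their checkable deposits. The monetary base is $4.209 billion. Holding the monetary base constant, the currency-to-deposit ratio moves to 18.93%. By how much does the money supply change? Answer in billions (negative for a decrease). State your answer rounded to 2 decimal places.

-1.18 billion

Initially m₁ = (1 + 0.17) / (0.057 + 0.016 + 0.17) ≈ 4.8148, so M₁ = 4.8148 × 4.209 ≈ 20.2655 billion.
After the change m₂ = (1 + 0.1893) / (0.057 + 0.016 + 0.1893) ≈ 4.5341, so M₂ = 4.5341 × 4.209 ≈ 19.084 billion.
ΔM = M₂ − M₁ = 19.084 − 20.2655 = -1.1815 billion.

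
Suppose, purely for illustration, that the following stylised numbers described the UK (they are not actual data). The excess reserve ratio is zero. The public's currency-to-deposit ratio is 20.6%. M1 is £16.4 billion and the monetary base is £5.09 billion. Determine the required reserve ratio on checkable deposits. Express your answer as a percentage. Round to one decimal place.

16.8%

Using m = M/MB = 16.4/5.09 ≈ 3.222004. Since m = (1 + c)/(c + rr + e), the denominator satisfies c + rr + e = (1 + c)/m = (1 + 0.206) / 3.222004 ≈ 0.374301.
With c = 0.206 and e = 0, the required reserve ratio on checkable deposits is 0.374301 − 0.206 − 0 = 0.168301.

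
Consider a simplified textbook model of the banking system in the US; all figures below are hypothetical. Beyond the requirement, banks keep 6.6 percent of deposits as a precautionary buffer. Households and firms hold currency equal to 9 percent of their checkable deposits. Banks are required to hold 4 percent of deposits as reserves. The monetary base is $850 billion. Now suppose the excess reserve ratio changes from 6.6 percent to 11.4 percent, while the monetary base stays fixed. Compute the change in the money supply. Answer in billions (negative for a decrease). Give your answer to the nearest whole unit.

-930 billion

Initially m₁ = (1 + 0.09) / (0.04 + 0.066 + 0.09) ≈ 5.5612, so M₁ = 5.5612 × 850 = 4727.02 billion.
After the change m₂ = (1 + 0.09) / (0.04 + 0.114 + 0.09) ≈ 4.4672, so M₂ = 4.4672 × 850 = 3797.12 billion.
ΔM = M₂ − M₁ = 3797.12 − 4727.02 = -929.9 billion.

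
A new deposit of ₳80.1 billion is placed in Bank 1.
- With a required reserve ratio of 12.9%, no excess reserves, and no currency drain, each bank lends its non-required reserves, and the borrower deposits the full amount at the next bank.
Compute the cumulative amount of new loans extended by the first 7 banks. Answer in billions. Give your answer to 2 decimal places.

Bank i lends (1 − rr)^i of the original deposit: Bank 1 lends 80.1·0.8710 = 69.7671, Bank 2 lends 80.1·0.8710² ≈ 60.7671, and so on.
Summing a geometric series: total = 80.1·[0.8710·(1 − 0.8710^7) / (1 − 0.8710)] ≈ 335.1521 billion.

₳335.15 billion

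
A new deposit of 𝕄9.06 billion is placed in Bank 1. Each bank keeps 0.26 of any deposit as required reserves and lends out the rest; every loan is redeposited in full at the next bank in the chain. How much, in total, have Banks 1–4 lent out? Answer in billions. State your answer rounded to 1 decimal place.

𝕄18.1 billion

Bank i lends (1 − rr)^i of the original deposit: Bank 1 lends 9.06·0.7400 = 6.7044, Bank 2 lends 9.06·0.7400² ≈ 4.9613, and so on.
Summing a geometric series: total = 9.06·[0.7400·(1 − 0.7400^4) / (1 − 0.7400)] ≈ 18.0538 billion.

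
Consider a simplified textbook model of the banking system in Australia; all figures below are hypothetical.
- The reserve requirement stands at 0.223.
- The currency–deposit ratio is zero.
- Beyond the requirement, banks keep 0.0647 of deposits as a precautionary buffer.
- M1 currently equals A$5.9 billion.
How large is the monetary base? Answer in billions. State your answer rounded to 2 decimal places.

A$1.70 billion

The money multiplier is m = 1 / (rr + e) = 1 / (0.223 + 0.0647) ≈ 3.4758.
MB = M / m = 5.9 / 3.4758 ≈ 1.6975 billion.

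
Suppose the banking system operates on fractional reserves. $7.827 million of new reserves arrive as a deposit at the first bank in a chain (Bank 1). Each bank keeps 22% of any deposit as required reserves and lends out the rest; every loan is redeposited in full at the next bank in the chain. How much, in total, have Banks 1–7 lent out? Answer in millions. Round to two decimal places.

$22.88 million

Bank i lends (1 − rr)^i of the original deposit: Bank 1 lends 7.827·0.7800 ≈ 6.1051, Bank 2 lends 7.827·0.7800² ≈ 4.7619, and so on.
Summing a geometric series: total = 7.827·[0.7800·(1 − 0.7800^7) / (1 − 0.7800)] ≈ 22.8758 million.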